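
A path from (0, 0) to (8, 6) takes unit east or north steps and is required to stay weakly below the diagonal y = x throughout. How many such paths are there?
Number of paths = 1001

By the reflection principle (André's argument), the number of monotone paths to (8, 6) with n ≤ m that never go above y = x is C(14, 8) − C(14, 9) = 3003 − 2002 = 1001.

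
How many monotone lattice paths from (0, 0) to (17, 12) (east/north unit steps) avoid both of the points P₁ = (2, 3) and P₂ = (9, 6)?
Number of paths = 27394480

Inclusion–exclusion. Total paths: C(29, 17) = 51895935. Through P₁: C(5, 2)·C(24, 15) = 13075040. Through P₂: C(15, 9)·C(14, 8) = 15030015. Since P₁ is strictly southwest of P₂, a monotone path through both must visit P₁ then P₂; paths through both = C(5, 2)·C(10, 7)·C(14, 8) = 3603600. Avoid both = 51895935 − 13075040 − 15030015 + 3603600 = 27394480.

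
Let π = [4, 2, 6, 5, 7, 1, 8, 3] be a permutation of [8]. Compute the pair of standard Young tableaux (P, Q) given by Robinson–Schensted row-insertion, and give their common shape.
P = [1, 3, 7, 8] / [2, 5] / [4, 6];  Q = [1, 3, 5, 7] / [2, 4] / [6, 8];  common shape = (4, 2, 2)

Row-insert the values π_1, π_2, … into P one at a time, bumping the leftmost entry strictly greater than the inserted value down to the next row. The recording tableau Q records, in position (i, j), the step at which that cell was added to P.
  Insert 4 (step 1): P = [4];  Q = [1]
  Insert 2 (step 2): P = [2] / [4];  Q = [1] / [2]
  Insert 6 (step 3): P = [2, 6] / [4];  Q = [1, 3] / [2]
  Insert 5 (step 4): P = [2, 5] / [4, 6];  Q = [1, 3] / [2, 4]
  Insert 7 (step 5): P = [2, 5, 7] / [4, 6];  Q = [1, 3, 5] / [2, 4]
  Insert 1 (step 6): P = [1, 5, 7] / [2, 6] / [4];  Q = [1, 3, 5] / [2, 4] / [6]
  Insert 8 (step 7): P = [1, 5, 7, 8] / [2, 6] / [4];  Q = [1, 3, 5, 7] / [2, 4] / [6]
  Insert 3 (step 8): P = [1, 3, 7, 8] / [2, 5] / [4, 6];  Q = [1, 3, 5, 7] / [2, 4] / [6, 8]
Final shape: (4, 2, 2).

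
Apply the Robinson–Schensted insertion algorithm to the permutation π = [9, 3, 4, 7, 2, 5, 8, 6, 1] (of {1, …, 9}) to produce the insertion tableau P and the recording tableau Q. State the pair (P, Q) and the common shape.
P = [1, 4, 5, 6] / [2, 7, 8] / [3] / [9];  Q = [1, 3, 4, 7] / [2, 6, 8] / [5] / [9];  common shape = (4, 3, 1, 1)

Row-insert the values π_1, π_2, … into P one at a time, bumping the leftmost entry strictly greater than the inserted value down to the next row. The recording tableau Q records, in position (i, j), the step at which that cell was added to P.
  Insert 9 (step 1): P = [9];  Q = [1]
  Insert 3 (step 2): P = [3] / [9];  Q = [1] / [2]
  Insert 4 (step 3): P = [3, 4] / [9];  Q = [1, 3] / [2]
  Insert 7 (step 4): P = [3, 4, 7] / [9];  Q = [1, 3, 4] / [2]
  Insert 2 (step 5): P = [2, 4, 7] / [3] / [9];  Q = [1, 3, 4] / [2] / [5]
  Insert 5 (step 6): P = [2, 4, 5] / [3, 7] / [9];  Q = [1, 3, 4] / [2, 6] / [5]
  Insert 8 (step 7): P = [2, 4, 5, 8] / [3, 7] / [9];  Q = [1, 3, 4, 7] / [2, 6] / [5]
  Insert 6 (step 8): P = [2, 4, 5, 6] / [3, 7, 8] / [9];  Q = [1, 3, 4, 7] / [2, 6, 8] / [5]
  Insert 1 (step 9): P = [1, 4, 5, 6] / [2, 7, 8] / [3] / [9];  Q = [1, 3, 4, 7] / [2, 6, 8] / [5] / [9]
Final shape: (4, 3, 1, 1).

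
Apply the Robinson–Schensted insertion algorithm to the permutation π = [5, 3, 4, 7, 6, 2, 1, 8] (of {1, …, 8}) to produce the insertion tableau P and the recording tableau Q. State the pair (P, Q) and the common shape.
P = [1, 4, 6, 8] / [2, 7] / [3] / [5];  Q = [1, 3, 4, 8] / [2, 5] / [6] / [7];  common shape = (4, 2, 1, 1)

Row-insert the values π_1, π_2, … into P one at a time, bumping the leftmost entry strictly greater than the inserted value down to the next row. The recording tableau Q records, in position (i, j), the step at which that cell was added to P.
  Insert 5 (step 1): P = [5];  Q = [1]
  Insert 3 (step 2): P = [3] / [5];  Q = [1] / [2]
  Insert 4 (step 3): P = [3, 4] / [5];  Q = [1, 3] / [2]
  Insert 7 (step 4): P = [3, 4, 7] / [5];  Q = [1, 3, 4] / [2]
  Insert 6 (step 5): P = [3, 4, 6] / [5, 7];  Q = [1, 3, 4] / [2, 5]
  Insert 2 (step 6): P = [2, 4, 6] / [3, 7] / [5];  Q = [1, 3, 4] / [2, 5] / [6]
  Insert 1 (step 7): P = [1, 4, 6] / [2, 7] / [3] / [5];  Q = [1, 3, 4] / [2, 5] / [6] / [7]
  Insert 8 (step 8): P = [1, 4, 6, 8] / [2, 7] / [3] / [5];  Q = [1, 3, 4, 8] / [2, 5] / [6] / [7]
Final shape: (4, 2, 1, 1).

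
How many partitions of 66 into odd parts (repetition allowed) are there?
p_odd(66) = 20132

Enumerate partitions using only odd parts via the recurrence o(n, m) = o(n, m−2) + o(n−m, m) over odd m, starting from the largest odd part ≤ n. This gives p_odd(66) = 20132. (Euler's theorem: equals the count of distinct-part partitions.)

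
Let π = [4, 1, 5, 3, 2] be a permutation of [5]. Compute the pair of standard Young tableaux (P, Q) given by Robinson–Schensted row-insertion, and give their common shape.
P = [1, 2] / [3, 5] / [4];  Q = [1, 3] / [2, 4] / [5];  common shape = (2, 2, 1)

Row-insert the values π_1, π_2, … into P one at a time, bumping the leftmost entry strictly greater than the inserted value down to the next row. The recording tableau Q records, in position (i, j), the step at which that cell was added to P.
  Insert 4 (step 1): P = [4];  Q = [1]
  Insert 1 (step 2): P = [1] / [4];  Q = [1] / [2]
  Insert 5 (step 3): P = [1, 5] / [4];  Q = [1, 3] / [2]
  Insert 3 (step 4): P = [1, 3] / [4, 5];  Q = [1, 3] / [2, 4]
  Insert 2 (step 5): P = [1, 2] / [3, 5] / [4];  Q = [1, 3] / [2, 4] / [5]
Final shape: (2, 2, 1).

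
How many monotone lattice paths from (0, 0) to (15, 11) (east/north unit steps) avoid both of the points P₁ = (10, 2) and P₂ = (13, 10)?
Number of paths = 4194500

Inclusion–exclusion. Total paths: C(26, 15) = 7726160. Through P₁: C(12, 10)·C(14, 5) = 132132. Through P₂: C(23, 13)·C(3, 2) = 3432198. Since P₁ is strictly southwest of P₂, a monotone path through both must visit P₁ then P₂; paths through both = C(12, 10)·C(11, 3)·C(3, 2) = 32670. Avoid both = 7726160 − 132132 − 3432198 + 32670 = 4194500.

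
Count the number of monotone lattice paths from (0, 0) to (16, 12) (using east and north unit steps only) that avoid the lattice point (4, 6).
Number of paths = 26523315

Total paths from (0, 0) to (16, 12): C(28, 16) = 30421755. Paths through (4, 6): (paths (0, 0) → (4, 6)) × (paths (4, 6) → (16, 12)) = C(10, 4) · C(18, 12) = 210 · 18564 = 3898440. Avoidance count = 30421755 − 3898440 = 26523315.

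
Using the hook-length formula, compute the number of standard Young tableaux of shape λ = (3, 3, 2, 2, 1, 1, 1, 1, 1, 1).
# SYT of shape (3, 3, 2, 2, 1, 1, 1, 1, 1, 1) = 38220

Hook-length formula: f^λ = n! / Π hook(c), product over all cells c of the Young diagram. For λ = (3, 3, 2, 2, 1, 1, 1, 1, 1, 1), n = 16 boxes. Hook lengths by row (left-to-right, top-to-bottom): [12, 5, 2]; [11, 4, 1]; [9, 2]; [8, 1]; [6]; [5]; [4]; [3]; [2]; [1]. Product of hooks = 547430400. So f^λ = 16! / 547430400 = 20922789888000 / 547430400 = 38220.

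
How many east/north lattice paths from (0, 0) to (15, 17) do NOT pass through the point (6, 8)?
Number of paths = 419716860

Total paths from (0, 0) to (15, 17): C(32, 15) = 565722720. Paths through (6, 8): (paths (0, 0) → (6, 8)) × (paths (6, 8) → (15, 17)) = C(14, 6) · C(18, 9) = 3003 · 48620 = 146005860. Avoidance count = 565722720 − 146005860 = 419716860.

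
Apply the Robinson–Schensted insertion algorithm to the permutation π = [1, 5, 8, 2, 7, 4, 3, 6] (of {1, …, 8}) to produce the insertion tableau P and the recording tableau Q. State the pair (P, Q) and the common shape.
P = [1, 2, 3, 6] / [4, 7] / [5] / [8];  Q = [1, 2, 3, 8] / [4, 5] / [6] / [7];  common shape = (4, 2, 1, 1)

Row-insert the values π_1, π_2, … into P one at a time, bumping the leftmost entry strictly greater than the inserted value down to the next row. The recording tableau Q records, in position (i, j), the step at which that cell was added to P.
  Insert 1 (step 1): P = [1];  Q = [1]
  Insert 5 (step 2): P = [1, 5];  Q = [1, 2]
  Insert 8 (step 3): P = [1, 5, 8];  Q = [1, 2, 3]
  Insert 2 (step 4): P = [1, 2, 8] / [5];  Q = [1, 2, 3] / [4]
  Insert 7 (step 5): P = [1, 2, 7] / [5, 8];  Q = [1, 2, 3] / [4, 5]
  Insert 4 (step 6): P = [1, 2, 4] / [5, 7] / [8];  Q = [1, 2, 3] / [4, 5] / [6]
  Insert 3 (step 7): P = [1, 2, 3] / [4, 7] / [5] / [8];  Q = [1, 2, 3] / [4, 5] / [6] / [7]
  Insert 6 (step 8): P = [1, 2, 3, 6] / [4, 7] / [5] / [8];  Q = [1, 2, 3, 8] / [4, 5] / [6] / [7]
Final shape: (4, 2, 1, 1).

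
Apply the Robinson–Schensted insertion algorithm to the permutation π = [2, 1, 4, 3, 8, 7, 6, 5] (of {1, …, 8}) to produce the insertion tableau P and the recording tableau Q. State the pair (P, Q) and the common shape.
P = [1, 3, 5] / [2, 4, 6] / [7] / [8];  Q = [1, 3, 5] / [2, 4, 6] / [7] / [8];  common shape = (3, 3, 1, 1)

Row-insert the values π_1, π_2, … into P one at a time, bumping the leftmost entry strictly greater than the inserted value down to the next row. The recording tableau Q records, in position (i, j), the step at which that cell was added to P.
  Insert 2 (step 1): P = [2];  Q = [1]
  Insert 1 (step 2): P = [1] / [2];  Q = [1] / [2]
  Insert 4 (step 3): P = [1, 4] / [2];  Q = [1, 3] / [2]
  Insert 3 (step 4): P = [1, 3] / [2, 4];  Q = [1, 3] / [2, 4]
  Insert 8 (step 5): P = [1, 3, 8] / [2, 4];  Q = [1, 3, 5] / [2, 4]
  Insert 7 (step 6): P = [1, 3, 7] / [2, 4, 8];  Q = [1, 3, 5] / [2, 4, 6]
  Insert 6 (step 7): P = [1, 3, 6] / [2, 4, 7] / [8];  Q = [1, 3, 5] / [2, 4, 6] / [7]
  Insert 5 (step 8): P = [1, 3, 5] / [2, 4, 6] / [7] / [8];  Q = [1, 3, 5] / [2, 4, 6] / [7] / [8]
Final shape: (3, 3, 1, 1).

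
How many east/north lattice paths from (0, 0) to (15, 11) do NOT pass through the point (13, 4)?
Number of paths = 7640480

Total paths from (0, 0) to (15, 11): C(26, 15) = 7726160. Paths through (13, 4): (paths (0, 0) → (13, 4)) × (paths (13, 4) → (15, 11)) = C(17, 13) · C(9, 2) = 2380 · 36 = 85680. Avoidance count = 7726160 − 85680 = 7640480.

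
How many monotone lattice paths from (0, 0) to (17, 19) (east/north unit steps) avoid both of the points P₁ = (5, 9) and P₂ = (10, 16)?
Number of paths = 6855773188

Inclusion–exclusion. Total paths: C(36, 17) = 8597496600. Through P₁: C(14, 5)·C(22, 12) = 1294585292. Through P₂: C(26, 10)·C(10, 7) = 637408200. Since P₁ is strictly southwest of P₂, a monotone path through both must visit P₁ then P₂; paths through both = C(14, 5)·C(12, 5)·C(10, 7) = 190270080. Avoid both = 8597496600 − 1294585292 − 637408200 + 190270080 = 6855773188.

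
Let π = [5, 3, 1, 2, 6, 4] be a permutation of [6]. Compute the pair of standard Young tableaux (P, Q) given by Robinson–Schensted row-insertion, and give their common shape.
P = [1, 2, 4] / [3, 6] / [5];  Q = [1, 4, 5] / [2, 6] / [3];  common shape = (3, 2, 1)

Row-insert the values π_1, π_2, … into P one at a time, bumping the leftmost entry strictly greater than the inserted value down to the next row. The recording tableau Q records, in position (i, j), the step at which that cell was added to P.
  Insert 5 (step 1): P = [5];  Q = [1]
  Insert 3 (step 2): P = [3] / [5];  Q = [1] / [2]
  Insert 1 (step 3): P = [1] / [3] / [5];  Q = [1] / [2] / [3]
  Insert 2 (step 4): P = [1, 2] / [3] / [5];  Q = [1, 4] / [2] / [3]
  Insert 6 (step 5): P = [1, 2, 6] / [3] / [5];  Q = [1, 4, 5] / [2] / [3]
  Insert 4 (step 6): P = [1, 2, 4] / [3, 6] / [5];  Q = [1, 4, 5] / [2, 6] / [3]
Final shape: (3, 2, 1).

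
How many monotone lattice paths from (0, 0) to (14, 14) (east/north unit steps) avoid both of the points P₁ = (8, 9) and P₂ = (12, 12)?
Number of paths = 17765544

Inclusion–exclusion. Total paths: C(28, 14) = 40116600. Through P₁: C(17, 8)·C(11, 6) = 11231220. Through P₂: C(24, 12)·C(4, 2) = 16224936. Since P₁ is strictly southwest of P₂, a monotone path through both must visit P₁ then P₂; paths through both = C(17, 8)·C(7, 4)·C(4, 2) = 5105100. Avoid both = 40116600 − 11231220 − 16224936 + 5105100 = 17765544.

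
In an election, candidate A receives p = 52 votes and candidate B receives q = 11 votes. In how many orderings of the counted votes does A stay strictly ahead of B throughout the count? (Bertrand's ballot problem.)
Strict-lead orderings = 400752389361

Total orderings of the 63 votes with 52 for A: C(63, 52) = 615790256823. By the Bertrand ballot formula (Cycle Lemma / reflection principle), the number of orderings in which A is strictly ahead of B throughout is (p − q)/(p + q) · C(p + q, p) = (52 − 11)/(52 + 11) · 615790256823 = 400752389361.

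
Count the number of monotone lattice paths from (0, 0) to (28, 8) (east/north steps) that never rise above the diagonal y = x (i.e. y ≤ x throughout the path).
Number of paths = 21912660

By the reflection principle (André's argument), the number of monotone paths to (28, 8) with n ≤ m that never go above y = x is C(36, 28) − C(36, 29) = 30260340 − 8347680 = 21912660.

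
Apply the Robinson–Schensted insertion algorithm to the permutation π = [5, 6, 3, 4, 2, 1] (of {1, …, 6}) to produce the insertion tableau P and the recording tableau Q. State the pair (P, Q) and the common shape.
P = [1, 4] / [2, 6] / [3] / [5];  Q = [1, 2] / [3, 4] / [5] / [6];  common shape = (2, 2, 1, 1)

Row-insert the values π_1, π_2, … into P one at a time, bumping the leftmost entry strictly greater than the inserted value down to the next row. The recording tableau Q records, in position (i, j), the step at which that cell was added to P.
  Insert 5 (step 1): P = [5];  Q = [1]
  Insert 6 (step 2): P = [5, 6];  Q = [1, 2]
  Insert 3 (step 3): P = [3, 6] / [5];  Q = [1, 2] / [3]
  Insert 4 (step 4): P = [3, 4] / [5, 6];  Q = [1, 2] / [3, 4]
  Insert 2 (step 5): P = [2, 4] / [3, 6] / [5];  Q = [1, 2] / [3, 4] / [5]
  Insert 1 (step 6): P = [1, 4] / [2, 6] / [3] / [5];  Q = [1, 2] / [3, 4] / [5] / [6]
Final shape: (2, 2, 1, 1).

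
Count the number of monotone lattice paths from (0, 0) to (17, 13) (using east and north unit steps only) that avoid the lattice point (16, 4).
Number of paths = 119711400

Total paths from (0, 0) to (17, 13): C(30, 17) = 119759850. Paths through (16, 4): (paths (0, 0) → (16, 4)) × (paths (16, 4) → (17, 13)) = C(20, 16) · C(10, 1) = 4845 · 10 = 48450. Avoidance count = 119759850 − 48450 = 119711400.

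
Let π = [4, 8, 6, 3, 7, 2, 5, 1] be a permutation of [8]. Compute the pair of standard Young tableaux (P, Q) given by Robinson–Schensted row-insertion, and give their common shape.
P = [1, 5, 7] / [2, 6] / [3] / [4] / [8];  Q = [1, 2, 5] / [3, 7] / [4] / [6] / [8];  common shape = (3, 2, 1, 1, 1)

Row-insert the values π_1, π_2, … into P one at a time, bumping the leftmost entry strictly greater than the inserted value down to the next row. The recording tableau Q records, in position (i, j), the step at which that cell was added to P.
  Insert 4 (step 1): P = [4];  Q = [1]
  Insert 8 (step 2): P = [4, 8];  Q = [1, 2]
  Insert 6 (step 3): P = [4, 6] / [8];  Q = [1, 2] / [3]
  Insert 3 (step 4): P = [3, 6] / [4] / [8];  Q = [1, 2] / [3] / [4]
  Insert 7 (step 5): P = [3, 6, 7] / [4] / [8];  Q = [1, 2, 5] / [3] / [4]
  Insert 2 (step 6): P = [2, 6, 7] / [3] / [4] / [8];  Q = [1, 2, 5] / [3] / [4] / [6]
  Insert 5 (step 7): P = [2, 5, 7] / [3, 6] / [4] / [8];  Q = [1, 2, 5] / [3, 7] / [4] / [6]
  Insert 1 (step 8): P = [1, 5, 7] / [2, 6] / [3] / [4] / [8];  Q = [1, 2, 5] / [3, 7] / [4] / [6] / [8]
Final shape: (3, 2, 1, 1, 1).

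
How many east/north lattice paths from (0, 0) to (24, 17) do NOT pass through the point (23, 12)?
Number of paths = 146577769650

Total paths from (0, 0) to (24, 17): C(41, 24) = 151584480450. Paths through (23, 12): (paths (0, 0) → (23, 12)) × (paths (23, 12) → (24, 17)) = C(35, 23) · C(6, 1) = 834451800 · 6 = 5006710800. Avoidance count = 151584480450 − 5006710800 = 146577769650.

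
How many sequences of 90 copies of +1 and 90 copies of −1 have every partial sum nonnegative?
C_90 = 1000134600800354781929399250536541864362461089950800

These ballot sequences are counted by the Catalan number C_n = (1/(n + 1)) · C(2n, n). For n = 90: C_90 = (1/91) · C(180, 90) = 91012248672832285155575331798825309656983959185522800/91 = 1000134600800354781929399250536541864362461089950800.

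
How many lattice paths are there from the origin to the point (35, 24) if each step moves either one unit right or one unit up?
Number of paths = 21631432489303455

A monotone lattice path from (0, 0) to (35, 24) consists of 35 east steps and 24 north steps in some order, so it is determined by which 35 of the 59 steps are east. The count is C(59, 35) = 21631432489303455.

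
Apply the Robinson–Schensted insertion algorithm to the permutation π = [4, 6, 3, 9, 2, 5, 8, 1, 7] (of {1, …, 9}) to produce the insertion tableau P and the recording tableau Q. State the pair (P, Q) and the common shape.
P = [1, 5, 7] / [2, 6, 8] / [3, 9] / [4];  Q = [1, 2, 4] / [3, 6, 7] / [5, 9] / [8];  common shape = (3, 3, 2, 1)

Row-insert the values π_1, π_2, … into P one at a time, bumping the leftmost entry strictly greater than the inserted value down to the next row. The recording tableau Q records, in position (i, j), the step at which that cell was added to P.
  Insert 4 (step 1): P = [4];  Q = [1]
  Insert 6 (step 2): P = [4, 6];  Q = [1, 2]
  Insert 3 (step 3): P = [3, 6] / [4];  Q = [1, 2] / [3]
  Insert 9 (step 4): P = [3, 6, 9] / [4];  Q = [1, 2, 4] / [3]
  Insert 2 (step 5): P = [2, 6, 9] / [3] / [4];  Q = [1, 2, 4] / [3] / [5]
  Insert 5 (step 6): P = [2, 5, 9] / [3, 6] / [4];  Q = [1, 2, 4] / [3, 6] / [5]
  Insert 8 (step 7): P = [2, 5, 8] / [3, 6, 9] / [4];  Q = [1, 2, 4] / [3, 6, 7] / [5]
  Insert 1 (step 8): P = [1, 5, 8] / [2, 6, 9] / [3] / [4];  Q = [1, 2, 4] / [3, 6, 7] / [5] / [8]
  Insert 7 (step 9): P = [1, 5, 7] / [2, 6, 8] / [3, 9] / [4];  Q = [1, 2, 4] / [3, 6, 7] / [5, 9] / [8]
Final shape: (3, 3, 2, 1).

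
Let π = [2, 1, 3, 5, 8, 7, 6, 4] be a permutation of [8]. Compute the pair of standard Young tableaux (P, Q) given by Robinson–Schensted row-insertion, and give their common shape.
P = [1, 3, 4, 6] / [2, 5] / [7] / [8];  Q = [1, 3, 4, 5] / [2, 6] / [7] / [8];  common shape = (4, 2, 1, 1)

Row-insert the values π_1, π_2, … into P one at a time, bumping the leftmost entry strictly greater than the inserted value down to the next row. The recording tableau Q records, in position (i, j), the step at which that cell was added to P.
  Insert 2 (step 1): P = [2];  Q = [1]
  Insert 1 (step 2): P = [1] / [2];  Q = [1] / [2]
  Insert 3 (step 3): P = [1, 3] / [2];  Q = [1, 3] / [2]
  Insert 5 (step 4): P = [1, 3, 5] / [2];  Q = [1, 3, 4] / [2]
  Insert 8 (step 5): P = [1, 3, 5, 8] / [2];  Q = [1, 3, 4, 5] / [2]
  Insert 7 (step 6): P = [1, 3, 5, 7] / [2, 8];  Q = [1, 3, 4, 5] / [2, 6]
  Insert 6 (step 7): P = [1, 3, 5, 6] / [2, 7] / [8];  Q = [1, 3, 4, 5] / [2, 6] / [7]
  Insert 4 (step 8): P = [1, 3, 4, 6] / [2, 5] / [7] / [8];  Q = [1, 3, 4, 5] / [2, 6] / [7] / [8]
Final shape: (4, 2, 1, 1).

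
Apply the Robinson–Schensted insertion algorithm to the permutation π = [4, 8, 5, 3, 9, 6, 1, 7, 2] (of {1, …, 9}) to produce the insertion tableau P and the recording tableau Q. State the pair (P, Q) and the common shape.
P = [1, 2, 6, 7] / [3, 5] / [4, 9] / [8];  Q = [1, 2, 5, 8] / [3, 6] / [4, 9] / [7];  common shape = (4, 2, 2, 1)

Row-insert the values π_1, π_2, … into P one at a time, bumping the leftmost entry strictly greater than the inserted value down to the next row. The recording tableau Q records, in position (i, j), the step at which that cell was added to P.
  Insert 4 (step 1): P = [4];  Q = [1]
  Insert 8 (step 2): P = [4, 8];  Q = [1, 2]
  Insert 5 (step 3): P = [4, 5] / [8];  Q = [1, 2] / [3]
  Insert 3 (step 4): P = [3, 5] / [4] / [8];  Q = [1, 2] / [3] / [4]
  Insert 9 (step 5): P = [3, 5, 9] / [4] / [8];  Q = [1, 2, 5] / [3] / [4]
  Insert 6 (step 6): P = [3, 5, 6] / [4, 9] / [8];  Q = [1, 2, 5] / [3, 6] / [4]
  Insert 1 (step 7): P = [1, 5, 6] / [3, 9] / [4] / [8];  Q = [1, 2, 5] / [3, 6] / [4] / [7]
  Insert 7 (step 8): P = [1, 5, 6, 7] / [3, 9] / [4] / [8];  Q = [1, 2, 5, 8] / [3, 6] / [4] / [7]
  Insert 2 (step 9): P = [1, 2, 6, 7] / [3, 5] / [4, 9] / [8];  Q = [1, 2, 5, 8] / [3, 6] / [4, 9] / [7]
Final shape: (4, 2, 2, 1).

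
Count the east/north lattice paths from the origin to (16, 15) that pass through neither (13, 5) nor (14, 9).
Number of paths = 276407947

Inclusion–exclusion. Total paths: C(31, 16) = 300540195. Through P₁: C(18, 13)·C(13, 3) = 2450448. Through P₂: C(23, 14)·C(8, 2) = 22881320. Since P₁ is strictly southwest of P₂, a monotone path through both must visit P₁ then P₂; paths through both = C(18, 13)·C(5, 1)·C(8, 2) = 1199520. Avoid both = 300540195 − 2450448 − 22881320 + 1199520 = 276407947.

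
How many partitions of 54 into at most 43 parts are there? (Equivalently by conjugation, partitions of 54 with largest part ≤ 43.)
p(54, parts ≤ 43) = 386016

Use the recurrence p(n, m) = p(n, m−1) + p(n−m, m): either the largest part is < m (count p(n, m−1)) or the largest part is exactly m (remove one copy of m, count p(n−m, m)). With p(0, ·) = 1 this gives p(54, parts ≤ 43) = 386016. (By conjugating Young diagrams, this also counts partitions of 54 into at most 43 parts.)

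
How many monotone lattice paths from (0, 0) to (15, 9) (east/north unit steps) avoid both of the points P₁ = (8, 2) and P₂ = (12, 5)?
Number of paths = 991609

Inclusion–exclusion. Total paths: C(24, 15) = 1307504. Through P₁: C(10, 8)·C(14, 7) = 154440. Through P₂: C(17, 12)·C(7, 3) = 216580. Since P₁ is strictly southwest of P₂, a monotone path through both must visit P₁ then P₂; paths through both = C(10, 8)·C(7, 4)·C(7, 3) = 55125. Avoid both = 1307504 − 154440 − 216580 + 55125 = 991609.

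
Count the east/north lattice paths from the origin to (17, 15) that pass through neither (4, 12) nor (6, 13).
Number of paths = 563013104

Inclusion–exclusion. Total paths: C(32, 17) = 565722720. Through P₁: C(16, 4)·C(16, 13) = 1019200. Through P₂: C(19, 6)·C(13, 11) = 2116296. Since P₁ is strictly southwest of P₂, a monotone path through both must visit P₁ then P₂; paths through both = C(16, 4)·C(3, 2)·C(13, 11) = 425880. Avoid both = 565722720 − 1019200 − 2116296 + 425880 = 563013104.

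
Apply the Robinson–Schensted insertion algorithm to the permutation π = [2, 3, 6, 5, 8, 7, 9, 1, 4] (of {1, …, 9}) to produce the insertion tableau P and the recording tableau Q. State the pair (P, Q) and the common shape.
P = [1, 3, 4, 7, 9] / [2, 5] / [6, 8];  Q = [1, 2, 3, 5, 7] / [4, 6] / [8, 9];  common shape = (5, 2, 2)

Row-insert the values π_1, π_2, … into P one at a time, bumping the leftmost entry strictly greater than the inserted value down to the next row. The recording tableau Q records, in position (i, j), the step at which that cell was added to P.
  Insert 2 (step 1): P = [2];  Q = [1]
  Insert 3 (step 2): P = [2, 3];  Q = [1, 2]
  Insert 6 (step 3): P = [2, 3, 6];  Q = [1, 2, 3]
  Insert 5 (step 4): P = [2, 3, 5] / [6];  Q = [1, 2, 3] / [4]
  Insert 8 (step 5): P = [2, 3, 5, 8] / [6];  Q = [1, 2, 3, 5] / [4]
  Insert 7 (step 6): P = [2, 3, 5, 7] / [6, 8];  Q = [1, 2, 3, 5] / [4, 6]
  Insert 9 (step 7): P = [2, 3, 5, 7, 9] / [6, 8];  Q = [1, 2, 3, 5, 7] / [4, 6]
  Insert 1 (step 8): P = [1, 3, 5, 7, 9] / [2, 8] / [6];  Q = [1, 2, 3, 5, 7] / [4, 6] / [8]
  Insert 4 (step 9): P = [1, 3, 4, 7, 9] / [2, 5] / [6, 8];  Q = [1, 2, 3, 5, 7] / [4, 6] / [8, 9]
Final shape: (5, 2, 2).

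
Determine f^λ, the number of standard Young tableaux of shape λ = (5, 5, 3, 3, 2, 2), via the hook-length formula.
# SYT of shape (5, 5, 3, 3, 2, 2) = 72424352

Hook-length formula: f^λ = n! / Π hook(c), product over all cells c of the Young diagram. For λ = (5, 5, 3, 3, 2, 2), n = 20 boxes. Hook lengths by row (left-to-right, top-to-bottom): [10, 9, 6, 3, 2]; [9, 8, 5, 2, 1]; [6, 5, 2]; [5, 4, 1]; [3, 2]; [2, 1]. Product of hooks = 33592320000. So f^λ = 20! / 33592320000 = 2432902008176640000 / 33592320000 = 72424352.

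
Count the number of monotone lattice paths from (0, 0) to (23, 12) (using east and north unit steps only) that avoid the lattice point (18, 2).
Number of paths = 833881230

Total paths from (0, 0) to (23, 12): C(35, 23) = 834451800. Paths through (18, 2): (paths (0, 0) → (18, 2)) × (paths (18, 2) → (23, 12)) = C(20, 18) · C(15, 5) = 190 · 3003 = 570570. Avoidance count = 834451800 − 570570 = 833881230.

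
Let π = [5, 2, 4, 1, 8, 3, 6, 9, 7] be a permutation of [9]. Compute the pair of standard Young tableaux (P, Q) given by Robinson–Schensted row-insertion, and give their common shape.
P = [1, 3, 6, 7] / [2, 4, 8, 9] / [5];  Q = [1, 3, 5, 8] / [2, 6, 7, 9] / [4];  common shape = (4, 4, 1)

Row-insert the values π_1, π_2, … into P one at a time, bumping the leftmost entry strictly greater than the inserted value down to the next row. The recording tableau Q records, in position (i, j), the step at which that cell was added to P.
  Insert 5 (step 1): P = [5];  Q = [1]
  Insert 2 (step 2): P = [2] / [5];  Q = [1] / [2]
  Insert 4 (step 3): P = [2, 4] / [5];  Q = [1, 3] / [2]
  Insert 1 (step 4): P = [1, 4] / [2] / [5];  Q = [1, 3] / [2] / [4]
  Insert 8 (step 5): P = [1, 4, 8] / [2] / [5];  Q = [1, 3, 5] / [2] / [4]
  Insert 3 (step 6): P = [1, 3, 8] / [2, 4] / [5];  Q = [1, 3, 5] / [2, 6] / [4]
  Insert 6 (step 7): P = [1, 3, 6] / [2, 4, 8] / [5];  Q = [1, 3, 5] / [2, 6, 7] / [4]
  Insert 9 (step 8): P = [1, 3, 6, 9] / [2, 4, 8] / [5];  Q = [1, 3, 5, 8] / [2, 6, 7] / [4]
  Insert 7 (step 9): P = [1, 3, 6, 7] / [2, 4, 8, 9] / [5];  Q = [1, 3, 5, 8] / [2, 6, 7, 9] / [4]
Final shape: (4, 4, 1).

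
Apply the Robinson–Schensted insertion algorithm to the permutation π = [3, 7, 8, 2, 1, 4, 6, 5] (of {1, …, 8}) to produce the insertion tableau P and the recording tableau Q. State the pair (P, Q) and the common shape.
P = [1, 4, 5] / [2, 6, 8] / [3, 7];  Q = [1, 2, 3] / [4, 6, 7] / [5, 8];  common shape = (3, 3, 2)

Row-insert the values π_1, π_2, … into P one at a time, bumping the leftmost entry strictly greater than the inserted value down to the next row. The recording tableau Q records, in position (i, j), the step at which that cell was added to P.
  Insert 3 (step 1): P = [3];  Q = [1]
  Insert 7 (step 2): P = [3, 7];  Q = [1, 2]
  Insert 8 (step 3): P = [3, 7, 8];  Q = [1, 2, 3]
  Insert 2 (step 4): P = [2, 7, 8] / [3];  Q = [1, 2, 3] / [4]
  Insert 1 (step 5): P = [1, 7, 8] / [2] / [3];  Q = [1, 2, 3] / [4] / [5]
  Insert 4 (step 6): P = [1, 4, 8] / [2, 7] / [3];  Q = [1, 2, 3] / [4, 6] / [5]
  Insert 6 (step 7): P = [1, 4, 6] / [2, 7, 8] / [3];  Q = [1, 2, 3] / [4, 6, 7] / [5]
  Insert 5 (step 8): P = [1, 4, 5] / [2, 6, 8] / [3, 7];  Q = [1, 2, 3] / [4, 6, 7] / [5, 8]
Final shape: (3, 3, 2).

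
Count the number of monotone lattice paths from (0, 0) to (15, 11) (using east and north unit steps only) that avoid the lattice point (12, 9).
Number of paths = 4786860

Total paths from (0, 0) to (15, 11): C(26, 15) = 7726160. Paths through (12, 9): (paths (0, 0) → (12, 9)) × (paths (12, 9) → (15, 11)) = C(21, 12) · C(5, 3) = 293930 · 10 = 2939300. Avoidance count = 7726160 − 2939300 = 4786860.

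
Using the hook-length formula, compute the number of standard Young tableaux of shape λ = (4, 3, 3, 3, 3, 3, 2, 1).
# SYT of shape (4, 3, 3, 3, 3, 3, 2, 1) = 118243840

Hook-length formula: f^λ = n! / Π hook(c), product over all cells c of the Young diagram. For λ = (4, 3, 3, 3, 3, 3, 2, 1), n = 22 boxes. Hook lengths by row (left-to-right, top-to-bottom): [11, 9, 7, 1]; [9, 7, 5]; [8, 6, 4]; [7, 5, 3]; [6, 4, 2]; [5, 3, 1]; [3, 1]; [1]. Product of hooks = 9505786752000. So f^λ = 22! / 9505786752000 = 1124000727777607680000 / 9505786752000 = 118243840.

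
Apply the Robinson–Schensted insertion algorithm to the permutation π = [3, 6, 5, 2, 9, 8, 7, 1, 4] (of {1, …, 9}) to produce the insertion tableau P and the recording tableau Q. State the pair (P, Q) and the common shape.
P = [1, 4, 7] / [2, 5] / [3, 8] / [6, 9];  Q = [1, 2, 5] / [3, 6] / [4, 7] / [8, 9];  common shape = (3, 2, 2, 2)

Row-insert the values π_1, π_2, … into P one at a time, bumping the leftmost entry strictly greater than the inserted value down to the next row. The recording tableau Q records, in position (i, j), the step at which that cell was added to P.
  Insert 3 (step 1): P = [3];  Q = [1]
  Insert 6 (step 2): P = [3, 6];  Q = [1, 2]
  Insert 5 (step 3): P = [3, 5] / [6];  Q = [1, 2] / [3]
  Insert 2 (step 4): P = [2, 5] / [3] / [6];  Q = [1, 2] / [3] / [4]
  Insert 9 (step 5): P = [2, 5, 9] / [3] / [6];  Q = [1, 2, 5] / [3] / [4]
  Insert 8 (step 6): P = [2, 5, 8] / [3, 9] / [6];  Q = [1, 2, 5] / [3, 6] / [4]
  Insert 7 (step 7): P = [2, 5, 7] / [3, 8] / [6, 9];  Q = [1, 2, 5] / [3, 6] / [4, 7]
  Insert 1 (step 8): P = [1, 5, 7] / [2, 8] / [3, 9] / [6];  Q = [1, 2, 5] / [3, 6] / [4, 7] / [8]
  Insert 4 (step 9): P = [1, 4, 7] / [2, 5] / [3, 8] / [6, 9];  Q = [1, 2, 5] / [3, 6] / [4, 7] / [8, 9]
Final shape: (3, 2, 2, 2).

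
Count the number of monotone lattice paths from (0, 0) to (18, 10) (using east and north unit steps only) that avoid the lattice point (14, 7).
Number of paths = 9053310

Total paths from (0, 0) to (18, 10): C(28, 18) = 13123110. Paths through (14, 7): (paths (0, 0) → (14, 7)) × (paths (14, 7) → (18, 10)) = C(21, 14) · C(7, 4) = 116280 · 35 = 4069800. Avoidance count = 13123110 − 4069800 = 9053310.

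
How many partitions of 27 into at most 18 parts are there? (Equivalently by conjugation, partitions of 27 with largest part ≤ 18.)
p(27, parts ≤ 18) = 2943

Use the recurrence p(n, m) = p(n, m−1) + p(n−m, m): either the largest part is < m (count p(n, m−1)) or the largest part is exactly m (remove one copy of m, count p(n−m, m)). With p(0, ·) = 1 this gives p(27, parts ≤ 18) = 2943. (By conjugating Young diagrams, this also counts partitions of 27 into at most 18 parts.)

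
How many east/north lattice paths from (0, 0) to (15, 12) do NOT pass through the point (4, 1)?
Number of paths = 13856700

Total paths from (0, 0) to (15, 12): C(27, 15) = 17383860. Paths through (4, 1): (paths (0, 0) → (4, 1)) × (paths (4, 1) → (15, 12)) = C(5, 4) · C(22, 11) = 5 · 705432 = 3527160. Avoidance count = 17383860 − 3527160 = 13856700.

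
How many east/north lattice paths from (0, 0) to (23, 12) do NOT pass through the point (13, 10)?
Number of paths = 758943444

Total paths from (0, 0) to (23, 12): C(35, 23) = 834451800. Paths through (13, 10): (paths (0, 0) → (13, 10)) × (paths (13, 10) → (23, 12)) = C(23, 13) · C(12, 10) = 1144066 · 66 = 75508356. Avoidance count = 834451800 − 75508356 = 758943444.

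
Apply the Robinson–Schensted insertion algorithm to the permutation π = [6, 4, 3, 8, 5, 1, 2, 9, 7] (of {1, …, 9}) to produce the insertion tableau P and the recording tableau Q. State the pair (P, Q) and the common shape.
P = [1, 2, 7] / [3, 5, 9] / [4, 8] / [6];  Q = [1, 4, 8] / [2, 5, 9] / [3, 7] / [6];  common shape = (3, 3, 2, 1)

Row-insert the values π_1, π_2, … into P one at a time, bumping the leftmost entry strictly greater than the inserted value down to the next row. The recording tableau Q records, in position (i, j), the step at which that cell was added to P.
  Insert 6 (step 1): P = [6];  Q = [1]
  Insert 4 (step 2): P = [4] / [6];  Q = [1] / [2]
  Insert 3 (step 3): P = [3] / [4] / [6];  Q = [1] / [2] / [3]
  Insert 8 (step 4): P = [3, 8] / [4] / [6];  Q = [1, 4] / [2] / [3]
  Insert 5 (step 5): P = [3, 5] / [4, 8] / [6];  Q = [1, 4] / [2, 5] / [3]
  Insert 1 (step 6): P = [1, 5] / [3, 8] / [4] / [6];  Q = [1, 4] / [2, 5] / [3] / [6]
  Insert 2 (step 7): P = [1, 2] / [3, 5] / [4, 8] / [6];  Q = [1, 4] / [2, 5] / [3, 7] / [6]
  Insert 9 (step 8): P = [1, 2, 9] / [3, 5] / [4, 8] / [6];  Q = [1, 4, 8] / [2, 5] / [3, 7] / [6]
  Insert 7 (step 9): P = [1, 2, 7] / [3, 5, 9] / [4, 8] / [6];  Q = [1, 4, 8] / [2, 5, 9] / [3, 7] / [6]
Final shape: (3, 3, 2, 1).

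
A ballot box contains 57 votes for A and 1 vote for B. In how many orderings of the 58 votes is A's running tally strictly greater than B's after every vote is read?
Strict-lead orderings = 56

Total orderings of the 58 votes with 57 for A: C(58, 57) = 58. By the Bertrand ballot formula (Cycle Lemma / reflection principle), the number of orderings in which A is strictly ahead of B throughout is (p − q)/(p + q) · C(p + q, p) = (57 − 1)/(57 + 1) · 58 = 56.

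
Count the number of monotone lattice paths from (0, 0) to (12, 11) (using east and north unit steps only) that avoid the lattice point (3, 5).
Number of paths = 1071798

Total paths from (0, 0) to (12, 11): C(23, 12) = 1352078. Paths through (3, 5): (paths (0, 0) → (3, 5)) × (paths (3, 5) → (12, 11)) = C(8, 3) · C(15, 9) = 56 · 5005 = 280280. Avoidance count = 1352078 − 280280 = 1071798.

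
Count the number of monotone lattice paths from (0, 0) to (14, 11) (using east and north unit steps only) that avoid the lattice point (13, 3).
Number of paths = 4452360

Total paths from (0, 0) to (14, 11): C(25, 14) = 4457400. Paths through (13, 3): (paths (0, 0) → (13, 3)) × (paths (13, 3) → (14, 11)) = C(16, 13) · C(9, 1) = 560 · 9 = 5040. Avoidance count = 4457400 − 5040 = 4452360.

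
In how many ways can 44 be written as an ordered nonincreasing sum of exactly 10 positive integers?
p(44, 10 parts) = 6912

Partitions of n into exactly k parts are in bijection with partitions of n − k into at most k parts (subtract 1 from each part). So p(44, exactly 10) = p(34, parts ≤ 10). Computing via the recurrence p(m, j) = p(m, j−1) + p(m−j, j) gives 6912.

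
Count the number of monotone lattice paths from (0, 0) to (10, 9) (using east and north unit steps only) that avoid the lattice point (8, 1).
Number of paths = 91973

Total paths from (0, 0) to (10, 9): C(19, 10) = 92378. Paths through (8, 1): (paths (0, 0) → (8, 1)) × (paths (8, 1) → (10, 9)) = C(9, 8) · C(10, 2) = 9 · 45 = 405. Avoidance count = 92378 − 405 = 91973.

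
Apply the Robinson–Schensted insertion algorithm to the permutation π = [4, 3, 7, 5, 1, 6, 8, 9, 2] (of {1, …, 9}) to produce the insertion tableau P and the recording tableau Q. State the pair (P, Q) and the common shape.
P = [1, 2, 6, 8, 9] / [3, 5] / [4, 7];  Q = [1, 3, 6, 7, 8] / [2, 4] / [5, 9];  common shape = (5, 2, 2)

Row-insert the values π_1, π_2, … into P one at a time, bumping the leftmost entry strictly greater than the inserted value down to the next row. The recording tableau Q records, in position (i, j), the step at which that cell was added to P.
  Insert 4 (step 1): P = [4];  Q = [1]
  Insert 3 (step 2): P = [3] / [4];  Q = [1] / [2]
  Insert 7 (step 3): P = [3, 7] / [4];  Q = [1, 3] / [2]
  Insert 5 (step 4): P = [3, 5] / [4, 7];  Q = [1, 3] / [2, 4]
  Insert 1 (step 5): P = [1, 5] / [3, 7] / [4];  Q = [1, 3] / [2, 4] / [5]
  Insert 6 (step 6): P = [1, 5, 6] / [3, 7] / [4];  Q = [1, 3, 6] / [2, 4] / [5]
  Insert 8 (step 7): P = [1, 5, 6, 8] / [3, 7] / [4];  Q = [1, 3, 6, 7] / [2, 4] / [5]
  Insert 9 (step 8): P = [1, 5, 6, 8, 9] / [3, 7] / [4];  Q = [1, 3, 6, 7, 8] / [2, 4] / [5]
  Insert 2 (step 9): P = [1, 2, 6, 8, 9] / [3, 5] / [4, 7];  Q = [1, 3, 6, 7, 8] / [2, 4] / [5, 9]
Final shape: (5, 2, 2).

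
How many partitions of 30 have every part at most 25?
p(30, parts ≤ 25) = 5592

Use the recurrence p(n, m) = p(n, m−1) + p(n−m, m): either the largest part is < m (count p(n, m−1)) or the largest part is exactly m (remove one copy of m, count p(n−m, m)). With p(0, ·) = 1 this gives p(30, parts ≤ 25) = 5592. (By conjugating Young diagrams, this also counts partitions of 30 into at most 25 parts.)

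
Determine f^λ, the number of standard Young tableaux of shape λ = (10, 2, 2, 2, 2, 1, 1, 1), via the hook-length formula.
# SYT of shape (10, 2, 2, 2, 2, 1, 1, 1) = 23700600

Hook-length formula: f^λ = n! / Π hook(c), product over all cells c of the Young diagram. For λ = (10, 2, 2, 2, 2, 1, 1, 1), n = 21 boxes. Hook lengths by row (left-to-right, top-to-bottom): [17, 13, 8, 7, 6, 5, 4, 3, 2, 1]; [8, 4]; [7, 3]; [6, 2]; [5, 1]; [3]; [2]; [1]. Product of hooks = 2155681382400. So f^λ = 21! / 2155681382400 = 51090942171709440000 / 2155681382400 = 23700600.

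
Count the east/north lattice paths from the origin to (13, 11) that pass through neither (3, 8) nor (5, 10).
Number of paths = 2430837

Inclusion–exclusion. Total paths: C(24, 13) = 2496144. Through P₁: C(11, 3)·C(13, 10) = 47190. Through P₂: C(15, 5)·C(9, 8) = 27027. Since P₁ is strictly southwest of P₂, a monotone path through both must visit P₁ then P₂; paths through both = C(11, 3)·C(4, 2)·C(9, 8) = 8910. Avoid both = 2496144 − 47190 − 27027 + 8910 = 2430837.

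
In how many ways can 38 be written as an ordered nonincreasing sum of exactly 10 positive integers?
p(38, 10 parts) = 2534

Partitions of n into exactly k parts are in bijection with partitions of n − k into at most k parts (subtract 1 from each part). So p(38, exactly 10) = p(28, parts ≤ 10). Computing via the recurrence p(m, j) = p(m, j−1) + p(m−j, j) gives 2534.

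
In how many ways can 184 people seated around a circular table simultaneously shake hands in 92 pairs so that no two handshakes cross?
C_92 = 15487357822491889407128326963778343232013931127835600

These noncrossing handshakes are counted by the Catalan number C_n = (1/(n + 1)) · C(2n, n). For n = 92: C_92 = (1/93) · C(184, 92) = 1440324277491745714862934407631385920577295594888710800/93 = 15487357822491889407128326963778343232013931127835600.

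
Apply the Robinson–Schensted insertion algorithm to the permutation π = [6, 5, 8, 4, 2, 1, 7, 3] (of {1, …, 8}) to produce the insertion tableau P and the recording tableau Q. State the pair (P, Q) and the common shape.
P = [1, 3] / [2, 7] / [4, 8] / [5] / [6];  Q = [1, 3] / [2, 7] / [4, 8] / [5] / [6];  common shape = (2, 2, 2, 1, 1)

Row-insert the values π_1, π_2, … into P one at a time, bumping the leftmost entry strictly greater than the inserted value down to the next row. The recording tableau Q records, in position (i, j), the step at which that cell was added to P.
  Insert 6 (step 1): P = [6];  Q = [1]
  Insert 5 (step 2): P = [5] / [6];  Q = [1] / [2]
  Insert 8 (step 3): P = [5, 8] / [6];  Q = [1, 3] / [2]
  Insert 4 (step 4): P = [4, 8] / [5] / [6];  Q = [1, 3] / [2] / [4]
  Insert 2 (step 5): P = [2, 8] / [4] / [5] / [6];  Q = [1, 3] / [2] / [4] / [5]
  Insert 1 (step 6): P = [1, 8] / [2] / [4] / [5] / [6];  Q = [1, 3] / [2] / [4] / [5] / [6]
  Insert 7 (step 7): P = [1, 7] / [2, 8] / [4] / [5] / [6];  Q = [1, 3] / [2, 7] / [4] / [5] / [6]
  Insert 3 (step 8): P = [1, 3] / [2, 7] / [4, 8] / [5] / [6];  Q = [1, 3] / [2, 7] / [4, 8] / [5] / [6]
Final shape: (2, 2, 2, 1, 1).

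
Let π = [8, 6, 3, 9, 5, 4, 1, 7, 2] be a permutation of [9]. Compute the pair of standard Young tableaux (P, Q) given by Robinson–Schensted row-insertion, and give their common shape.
P = [1, 2, 7] / [3, 4] / [5, 9] / [6] / [8];  Q = [1, 4, 8] / [2, 5] / [3, 9] / [6] / [7];  common shape = (3, 2, 2, 1, 1)

Row-insert the values π_1, π_2, … into P one at a time, bumping the leftmost entry strictly greater than the inserted value down to the next row. The recording tableau Q records, in position (i, j), the step at which that cell was added to P.
  Insert 8 (step 1): P = [8];  Q = [1]
  Insert 6 (step 2): P = [6] / [8];  Q = [1] / [2]
  Insert 3 (step 3): P = [3] / [6] / [8];  Q = [1] / [2] / [3]
  Insert 9 (step 4): P = [3, 9] / [6] / [8];  Q = [1, 4] / [2] / [3]
  Insert 5 (step 5): P = [3, 5] / [6, 9] / [8];  Q = [1, 4] / [2, 5] / [3]
  Insert 4 (step 6): P = [3, 4] / [5, 9] / [6] / [8];  Q = [1, 4] / [2, 5] / [3] / [6]
  Insert 1 (step 7): P = [1, 4] / [3, 9] / [5] / [6] / [8];  Q = [1, 4] / [2, 5] / [3] / [6] / [7]
  Insert 7 (step 8): P = [1, 4, 7] / [3, 9] / [5] / [6] / [8];  Q = [1, 4, 8] / [2, 5] / [3] / [6] / [7]
  Insert 2 (step 9): P = [1, 2, 7] / [3, 4] / [5, 9] / [6] / [8];  Q = [1, 4, 8] / [2, 5] / [3, 9] / [6] / [7]
Final shape: (3, 2, 2, 1, 1).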